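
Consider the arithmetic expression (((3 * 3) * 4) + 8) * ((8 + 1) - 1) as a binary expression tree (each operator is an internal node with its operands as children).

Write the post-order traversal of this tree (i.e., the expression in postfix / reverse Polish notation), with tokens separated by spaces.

Post-order on an expression tree gives postfix notation: for each operator, emit left operand, right operand, then the operator.

3 3 * 4 * 8 + 8 1 + 1 - *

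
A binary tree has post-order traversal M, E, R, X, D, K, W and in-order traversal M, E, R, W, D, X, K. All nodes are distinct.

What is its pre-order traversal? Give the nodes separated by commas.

The last element of post-order is the root; it splits in-order into left and right subtrees.
Root W: left subtree has 3 nodes {M, E, R}, right has 3 {D, X, K}.
  Root R: left subtree has 2 nodes {M, E}, right has 0 { }.
    Root E: left subtree has 1 node {M}, right has 0 { }.
  Root K: left subtree has 2 nodes {D, X}, right has 0 { }.
    Root D: left subtree has 0 nodes { }, right has 1 {X}.

W, R, E, M, K, D, X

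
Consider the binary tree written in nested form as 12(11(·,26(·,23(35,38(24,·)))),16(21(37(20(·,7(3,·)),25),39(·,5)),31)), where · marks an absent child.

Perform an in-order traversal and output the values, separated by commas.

11, 26, 35, 23, 24, 38, 12, 20, 3, 7, 37, 25, 21, 39, 5, 16, 31

In-order visits the left subtree, then the node, then the right subtree.
At 12: go left to 11.
  At 11: no left child.
  Visit 11.
  At 11: go right to 26.
    At 26: no left child.
    Visit 26.
    At 26: go right to 23.
      At 23: go left to 35.
        35 is a leaf — visit 35.
      Visit 23.
      At 23: go right to 38.
        At 38: go left to 24.
          24 is a leaf — visit 24.
        Visit 38.
        At 38: no right child.
Visit 12.
At 12: go right to 16.
  At 16: go left to 21.
    At 21: go left to 37.
      At 37: go left to 20.
        At 20: no left child.
        Visit 20.
        At 20: go right to 7.
          At 7: go left to 3.
            3 is a leaf — visit 3.
          Visit 7.
          At 7: no right child.
      Visit 37.
      At 37: go right to 25.
        25 is a leaf — visit 25.
    Visit 21.
    At 21: go right to 39.
      At 39: no left child.
      Visit 39.
      At 39: go right to 5.
        5 is a leaf — visit 5.
  Visit 16.
  At 16: go right to 31.
    31 is a leaf — visit 31.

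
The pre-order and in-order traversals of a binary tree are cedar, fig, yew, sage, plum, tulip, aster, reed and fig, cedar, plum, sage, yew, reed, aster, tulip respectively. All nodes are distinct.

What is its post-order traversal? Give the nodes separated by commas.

The first element of pre-order is the root; it splits in-order into left and right subtrees.
Root cedar: left subtree has 1 node {fig}, right has 6 {plum, sage, yew, reed, aster, tulip}.
  Root yew: left subtree has 2 nodes {plum, sage}, right has 3 {reed, aster, tulip}.
    Root sage: left subtree has 1 node {plum}, right has 0 { }.
    Root tulip: left subtree has 2 nodes {reed, aster}, right has 0 { }.
      Root aster: left subtree has 1 node {reed}, right has 0 { }.

fig, plum, sage, reed, aster, tulip, yew, cedar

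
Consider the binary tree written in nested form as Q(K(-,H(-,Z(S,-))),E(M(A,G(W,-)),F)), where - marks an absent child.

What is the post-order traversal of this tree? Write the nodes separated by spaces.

Post-order visits the left subtree, then the right subtree, then the node.
At Q: go left to K.
  At K: no left child.
  At K: go right to H.
    At H: no left child.
    At H: go right to Z.
      At Z: go left to S.
        S is a leaf — visit S.
      At Z: no right child.
      Visit Z.
    Visit H.
  Visit K.
At Q: go right to E.
  At E: go left to M.
    At M: go left to A.
      A is a leaf — visit A.
    At M: go right to G.
      At G: go left to W.
        W is a leaf — visit W.
      At G: no right child.
      Visit G.
    Visit M.
  At E: go right to F.
    F is a leaf — visit F.
  Visit E.
Visit Q.

S Z H K A W G M F E Q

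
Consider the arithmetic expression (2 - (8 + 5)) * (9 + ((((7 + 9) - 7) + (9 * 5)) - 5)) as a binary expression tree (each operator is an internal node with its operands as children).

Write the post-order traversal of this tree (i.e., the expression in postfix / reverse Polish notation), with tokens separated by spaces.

Post-order on an expression tree gives postfix notation: for each operator, emit left operand, right operand, then the operator.

2 8 5 + - 9 7 9 + 7 - 9 5 * + 5 - + *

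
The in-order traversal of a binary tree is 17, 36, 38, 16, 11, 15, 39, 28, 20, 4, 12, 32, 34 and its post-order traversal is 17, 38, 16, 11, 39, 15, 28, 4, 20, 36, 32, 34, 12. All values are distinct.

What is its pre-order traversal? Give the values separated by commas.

12, 36, 17, 20, 28, 15, 11, 16, 38, 39, 4, 34, 32

The last element of post-order is the root; it splits in-order into left and right subtrees.
Root 12: left subtree has 10 nodes {17, 36, 38, 16, 11, 15, 39, 28, 20, 4}, right has 2 {32, 34}.
  Root 36: left subtree has 1 node {17}, right has 8 {38, 16, 11, 15, 39, 28, 20, 4}.
    Root 20: left subtree has 6 nodes {38, 16, 11, 15, 39, 28}, right has 1 {4}.
      Root 28: left subtree has 5 nodes {38, 16, 11, 15, 39}, right has 0 { }.
        Root 15: left subtree has 3 nodes {38, 16, 11}, right has 1 {39}.
          Root 11: left subtree has 2 nodes {38, 16}, right has 0 { }.
            Root 16: left subtree has 1 node {38}, right has 0 { }.
  Root 34: left subtree has 1 node {32}, right has 0 { }.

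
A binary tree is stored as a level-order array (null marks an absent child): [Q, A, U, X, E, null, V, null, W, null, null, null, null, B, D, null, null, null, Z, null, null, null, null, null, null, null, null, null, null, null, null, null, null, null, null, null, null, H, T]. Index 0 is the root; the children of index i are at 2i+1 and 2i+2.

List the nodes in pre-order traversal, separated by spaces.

Q A X W Z H T E U V B D

Pre-order visits the node, then its left subtree, then its right subtree.
Visit Q.
At Q: go left to A.
  Visit A.
  At A: go left to X.
    Visit X.
    At X: no left child.
    At X: go right to W.
      Visit W.
      At W: no left child.
      At W: go right to Z.
        Visit Z.
        At Z: go left to H.
          H is a leaf — visit H.
        At Z: go right to T.
          T is a leaf — visit T.
  At A: go right to E.
    E is a leaf — visit E.
At Q: go right to U.
  Visit U.
  At U: no left child.
  At U: go right to V.
    Visit V.
    At V: go left to B.
      B is a leaf — visit B.
    At V: go right to D.
      D is a leaf — visit D.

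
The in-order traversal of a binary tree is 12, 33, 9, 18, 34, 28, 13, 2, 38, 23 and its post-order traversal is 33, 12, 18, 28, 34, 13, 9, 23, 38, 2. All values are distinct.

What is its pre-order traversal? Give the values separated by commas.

2, 9, 12, 33, 13, 34, 18, 28, 38, 23

The last element of post-order is the root; it splits in-order into left and right subtrees.
Root 2: left subtree has 7 nodes {12, 33, 9, 18, 34, 28, 13}, right has 2 {38, 23}.
  Root 9: left subtree has 2 nodes {12, 33}, right has 4 {18, 34, 28, 13}.
    Root 12: left subtree has 0 nodes { }, right has 1 {33}.
    Root 13: left subtree has 3 nodes {18, 34, 28}, right has 0 { }.
      Root 34: left subtree has 1 node {18}, right has 1 {28}.
  Root 38: left subtree has 0 nodes { }, right has 1 {23}.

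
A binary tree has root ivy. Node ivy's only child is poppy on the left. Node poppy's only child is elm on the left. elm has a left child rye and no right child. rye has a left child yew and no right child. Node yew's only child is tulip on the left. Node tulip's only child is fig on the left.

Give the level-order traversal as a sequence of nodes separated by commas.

ivy, poppy, elm, rye, yew, tulip, fig

Level-order visits nodes level by level from the root, left to right within each level.
Level 0: ivy
Level 1: poppy
Level 2: elm
Level 3: rye
Level 4: yew
Level 5: tulip
Level 6: fig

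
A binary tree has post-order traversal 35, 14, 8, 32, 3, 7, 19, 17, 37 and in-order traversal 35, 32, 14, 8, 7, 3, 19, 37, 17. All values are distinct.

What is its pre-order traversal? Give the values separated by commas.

The last element of post-order is the root; it splits in-order into left and right subtrees.
Root 37: left subtree has 7 nodes {35, 32, 14, 8, 7, 3, 19}, right has 1 {17}.
  Root 19: left subtree has 6 nodes {35, 32, 14, 8, 7, 3}, right has 0 { }.
    Root 7: left subtree has 4 nodes {35, 32, 14, 8}, right has 1 {3}.
      Root 32: left subtree has 1 node {35}, right has 2 {14, 8}.
        Root 8: left subtree has 1 node {14}, right has 0 { }.

37, 19, 7, 32, 35, 8, 14, 3, 17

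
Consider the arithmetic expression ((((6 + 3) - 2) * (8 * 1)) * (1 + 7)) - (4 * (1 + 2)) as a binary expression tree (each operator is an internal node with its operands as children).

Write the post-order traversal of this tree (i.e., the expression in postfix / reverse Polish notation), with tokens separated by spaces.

Post-order on an expression tree gives postfix notation: for each operator, emit left operand, right operand, then the operator.

6 3 + 2 - 8 1 * * 1 7 + * 4 1 2 + * -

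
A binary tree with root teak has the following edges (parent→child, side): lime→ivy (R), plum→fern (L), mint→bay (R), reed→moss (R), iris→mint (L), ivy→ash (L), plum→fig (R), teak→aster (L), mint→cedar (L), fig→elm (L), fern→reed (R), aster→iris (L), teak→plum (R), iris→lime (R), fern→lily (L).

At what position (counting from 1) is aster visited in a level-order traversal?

Level-order visits nodes level by level from the root, left to right within each level.
Level 0: teak
Level 1: aster, plum
Level 2: iris, fern, fig
Level 3: mint, lime, lily, reed, elm
Level 4: cedar, bay, ivy, moss
Level 5: ash
Full level-order sequence: teak, aster, plum, iris, fern, fig, mint, lime, lily, reed, elm, cedar, bay, ivy, moss, ash.

2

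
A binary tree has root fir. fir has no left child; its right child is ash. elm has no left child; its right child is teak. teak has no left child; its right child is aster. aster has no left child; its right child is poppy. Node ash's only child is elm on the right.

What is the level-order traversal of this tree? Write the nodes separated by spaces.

Level-order visits nodes level by level from the root, left to right within each level.
Level 0: fir
Level 1: ash
Level 2: elm
Level 3: teak
Level 4: aster
Level 5: poppy

fir ash elm teak aster poppy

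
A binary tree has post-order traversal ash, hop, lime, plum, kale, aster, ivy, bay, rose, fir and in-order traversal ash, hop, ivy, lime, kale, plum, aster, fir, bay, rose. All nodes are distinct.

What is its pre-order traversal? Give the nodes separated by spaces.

fir ivy hop ash aster kale lime plum rose bay

The last element of post-order is the root; it splits in-order into left and right subtrees.
Root fir: left subtree has 7 nodes {ash, hop, ivy, lime, kale, plum, aster}, right has 2 {bay, rose}.
  Root ivy: left subtree has 2 nodes {ash, hop}, right has 4 {lime, kale, plum, aster}.
    Root hop: left subtree has 1 node {ash}, right has 0 { }.
    Root aster: left subtree has 3 nodes {lime, kale, plum}, right has 0 { }.
      Root kale: left subtree has 1 node {lime}, right has 1 {plum}.
  Root rose: left subtree has 1 node {bay}, right has 0 { }.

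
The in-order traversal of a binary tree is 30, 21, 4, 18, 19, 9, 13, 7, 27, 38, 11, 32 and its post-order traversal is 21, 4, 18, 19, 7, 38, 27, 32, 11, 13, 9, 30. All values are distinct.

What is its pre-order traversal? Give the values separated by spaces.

30 9 19 18 4 21 13 11 27 7 38 32

The last element of post-order is the root; it splits in-order into left and right subtrees.
Root 30: left subtree has 0 nodes { }, right has 11 {21, 4, 18, 19, 9, 13, 7, 27, 38, 11, 32}.
  Root 9: left subtree has 4 nodes {21, 4, 18, 19}, right has 6 {13, 7, 27, 38, 11, 32}.
    Root 19: left subtree has 3 nodes {21, 4, 18}, right has 0 { }.
      Root 18: left subtree has 2 nodes {21, 4}, right has 0 { }.
        Root 4: left subtree has 1 node {21}, right has 0 { }.
    Root 13: left subtree has 0 nodes { }, right has 5 {7, 27, 38, 11, 32}.
      Root 11: left subtree has 3 nodes {7, 27, 38}, right has 1 {32}.
        Root 27: left subtree has 1 node {7}, right has 1 {38}.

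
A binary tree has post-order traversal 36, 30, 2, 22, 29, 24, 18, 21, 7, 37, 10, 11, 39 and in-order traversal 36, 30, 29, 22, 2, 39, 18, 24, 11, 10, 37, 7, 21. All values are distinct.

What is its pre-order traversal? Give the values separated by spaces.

The last element of post-order is the root; it splits in-order into left and right subtrees.
Root 39: left subtree has 5 nodes {36, 30, 29, 22, 2}, right has 7 {18, 24, 11, 10, 37, 7, 21}.
  Root 29: left subtree has 2 nodes {36, 30}, right has 2 {22, 2}.
    Root 30: left subtree has 1 node {36}, right has 0 { }.
    Root 22: left subtree has 0 nodes { }, right has 1 {2}.
  Root 11: left subtree has 2 nodes {18, 24}, right has 4 {10, 37, 7, 21}.
    Root 18: left subtree has 0 nodes { }, right has 1 {24}.
    Root 10: left subtree has 0 nodes { }, right has 3 {37, 7, 21}.
      Root 37: left subtree has 0 nodes { }, right has 2 {7, 21}.
        Root 7: left subtree has 0 nodes { }, right has 1 {21}.

39 29 30 36 22 2 11 18 24 10 37 7 21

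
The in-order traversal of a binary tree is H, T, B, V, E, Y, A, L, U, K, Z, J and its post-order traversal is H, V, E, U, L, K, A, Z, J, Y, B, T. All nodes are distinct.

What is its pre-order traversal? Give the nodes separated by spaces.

The last element of post-order is the root; it splits in-order into left and right subtrees.
Root T: left subtree has 1 node {H}, right has 10 {B, V, E, Y, A, L, U, K, Z, J}.
  Root B: left subtree has 0 nodes { }, right has 9 {V, E, Y, A, L, U, K, Z, J}.
    Root Y: left subtree has 2 nodes {V, E}, right has 6 {A, L, U, K, Z, J}.
      Root E: left subtree has 1 node {V}, right has 0 { }.
      Root J: left subtree has 5 nodes {A, L, U, K, Z}, right has 0 { }.
        Root Z: left subtree has 4 nodes {A, L, U, K}, right has 0 { }.
          Root A: left subtree has 0 nodes { }, right has 3 {L, U, K}.
            Root K: left subtree has 2 nodes {L, U}, right has 0 { }.
              Root L: left subtree has 0 nodes { }, right has 1 {U}.

T H B Y E V J Z A K L U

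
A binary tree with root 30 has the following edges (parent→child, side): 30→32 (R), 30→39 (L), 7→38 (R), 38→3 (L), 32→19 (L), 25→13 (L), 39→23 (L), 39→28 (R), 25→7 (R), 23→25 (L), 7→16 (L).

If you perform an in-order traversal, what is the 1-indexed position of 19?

In-order visits the left subtree, then the node, then the right subtree.
At 30: go left to 39.
  At 39: go left to 23.
    At 23: go left to 25.
      At 25: go left to 13.
        13 is a leaf — visit 13.
      Visit 25.
      At 25: go right to 7.
        At 7: go left to 16.
          16 is a leaf — visit 16.
        Visit 7.
        At 7: go right to 38.
          At 38: go left to 3.
            3 is a leaf — visit 3.
          Visit 38.
          At 38: no right child.
    Visit 23.
    At 23: no right child.
  Visit 39.
  At 39: go right to 28.
    28 is a leaf — visit 28.
Visit 30.
At 30: go right to 32.
  At 32: go left to 19.
    19 is a leaf — visit 19.
  Visit 32.
  At 32: no right child.
Full in-order sequence: 13, 25, 16, 7, 3, 38, 23, 39, 28, 30, 19, 32.

11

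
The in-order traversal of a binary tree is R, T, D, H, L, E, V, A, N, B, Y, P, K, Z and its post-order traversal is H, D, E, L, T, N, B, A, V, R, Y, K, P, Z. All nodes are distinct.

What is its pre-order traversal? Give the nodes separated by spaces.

The last element of post-order is the root; it splits in-order into left and right subtrees.
Root Z: left subtree has 13 nodes {R, T, D, H, L, E, V, A, N, B, Y, P, K}, right has 0 { }.
  Root P: left subtree has 11 nodes {R, T, D, H, L, E, V, A, N, B, Y}, right has 1 {K}.
    Root Y: left subtree has 10 nodes {R, T, D, H, L, E, V, A, N, B}, right has 0 { }.
      Root R: left subtree has 0 nodes { }, right has 9 {T, D, H, L, E, V, A, N, B}.
        Root V: left subtree has 5 nodes {T, D, H, L, E}, right has 3 {A, N, B}.
          Root T: left subtree has 0 nodes { }, right has 4 {D, H, L, E}.
            Root L: left subtree has 2 nodes {D, H}, right has 1 {E}.
              Root D: left subtree has 0 nodes { }, right has 1 {H}.
          Root A: left subtree has 0 nodes { }, right has 2 {N, B}.
            Root B: left subtree has 1 node {N}, right has 0 { }.

Z P Y R V T L D H E A B N K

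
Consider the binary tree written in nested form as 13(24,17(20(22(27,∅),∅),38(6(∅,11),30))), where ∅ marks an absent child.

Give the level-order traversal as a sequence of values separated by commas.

13, 24, 17, 20, 38, 22, 6, 30, 27, 11

Level-order visits nodes level by level from the root, left to right within each level.
Level 0: 13
Level 1: 24, 17
Level 2: 20, 38
Level 3: 22, 6, 30
Level 4: 27, 11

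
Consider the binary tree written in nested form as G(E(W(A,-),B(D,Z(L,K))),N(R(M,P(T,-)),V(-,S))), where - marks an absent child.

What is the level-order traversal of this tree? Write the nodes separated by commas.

G, E, N, W, B, R, V, A, D, Z, M, P, S, L, K, T

Level-order visits nodes level by level from the root, left to right within each level.
Level 0: G
Level 1: E, N
Level 2: W, B, R, V
Level 3: A, D, Z, M, P, S
Level 4: L, K, T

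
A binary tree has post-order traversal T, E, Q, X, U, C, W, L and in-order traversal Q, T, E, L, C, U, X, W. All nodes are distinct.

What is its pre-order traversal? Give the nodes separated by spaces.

The last element of post-order is the root; it splits in-order into left and right subtrees.
Root L: left subtree has 3 nodes {Q, T, E}, right has 4 {C, U, X, W}.
  Root Q: left subtree has 0 nodes { }, right has 2 {T, E}.
    Root E: left subtree has 1 node {T}, right has 0 { }.
  Root W: left subtree has 3 nodes {C, U, X}, right has 0 { }.
    Root C: left subtree has 0 nodes { }, right has 2 {U, X}.
      Root U: left subtree has 0 nodes { }, right has 1 {X}.

L Q E T W C U X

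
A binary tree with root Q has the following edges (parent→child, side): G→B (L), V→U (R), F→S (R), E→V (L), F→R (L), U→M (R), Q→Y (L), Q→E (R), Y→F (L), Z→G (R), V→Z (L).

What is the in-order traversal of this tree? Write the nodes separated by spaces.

R F S Y Q Z B G V U M E

In-order visits the left subtree, then the node, then the right subtree.
At Q: go left to Y.
  At Y: go left to F.
    At F: go left to R.
      R is a leaf — visit R.
    Visit F.
    At F: go right to S.
      S is a leaf — visit S.
  Visit Y.
  At Y: no right child.
Visit Q.
At Q: go right to E.
  At E: go left to V.
    At V: go left to Z.
      At Z: no left child.
      Visit Z.
      At Z: go right to G.
        At G: go left to B.
          B is a leaf — visit B.
        Visit G.
        At G: no right child.
    Visit V.
    At V: go right to U.
      At U: no left child.
      Visit U.
      At U: go right to M.
        M is a leaf — visit M.
  Visit E.
  At E: no right child.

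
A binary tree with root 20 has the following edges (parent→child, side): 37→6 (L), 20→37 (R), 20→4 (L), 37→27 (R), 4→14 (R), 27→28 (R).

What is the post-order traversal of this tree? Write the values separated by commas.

Post-order visits the left subtree, then the right subtree, then the node.
At 20: go left to 4.
  At 4: no left child.
  At 4: go right to 14.
    14 is a leaf — visit 14.
  Visit 4.
At 20: go right to 37.
  At 37: go left to 6.
    6 is a leaf — visit 6.
  At 37: go right to 27.
    At 27: no left child.
    At 27: go right to 28.
      28 is a leaf — visit 28.
    Visit 27.
  Visit 37.
Visit 20.

14, 4, 6, 28, 27, 37, 20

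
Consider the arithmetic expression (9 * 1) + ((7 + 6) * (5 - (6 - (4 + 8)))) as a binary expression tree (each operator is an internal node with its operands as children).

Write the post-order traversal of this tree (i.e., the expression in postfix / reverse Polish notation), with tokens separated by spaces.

Post-order on an expression tree gives postfix notation: for each operator, emit left operand, right operand, then the operator.

9 1 * 7 6 + 5 6 4 8 + - - * +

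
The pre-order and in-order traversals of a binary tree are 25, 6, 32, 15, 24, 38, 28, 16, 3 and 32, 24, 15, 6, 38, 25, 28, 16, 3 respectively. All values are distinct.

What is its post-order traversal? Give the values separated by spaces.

The first element of pre-order is the root; it splits in-order into left and right subtrees.
Root 25: left subtree has 5 nodes {32, 24, 15, 6, 38}, right has 3 {28, 16, 3}.
  Root 6: left subtree has 3 nodes {32, 24, 15}, right has 1 {38}.
    Root 32: left subtree has 0 nodes { }, right has 2 {24, 15}.
      Root 15: left subtree has 1 node {24}, right has 0 { }.
  Root 28: left subtree has 0 nodes { }, right has 2 {16, 3}.
    Root 16: left subtree has 0 nodes { }, right has 1 {3}.

24 15 32 38 6 3 16 28 25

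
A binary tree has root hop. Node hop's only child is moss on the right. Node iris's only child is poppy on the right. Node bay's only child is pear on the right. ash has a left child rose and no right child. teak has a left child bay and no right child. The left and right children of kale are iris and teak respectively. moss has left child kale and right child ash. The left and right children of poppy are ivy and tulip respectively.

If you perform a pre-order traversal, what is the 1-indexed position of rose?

12

Pre-order visits the node, then its left subtree, then its right subtree.
Visit hop.
At hop: no left child.
At hop: go right to moss.
  Visit moss.
  At moss: go left to kale.
    Visit kale.
    At kale: go left to iris.
      Visit iris.
      At iris: no left child.
      At iris: go right to poppy.
        Visit poppy.
        At poppy: go left to ivy.
          ivy is a leaf — visit ivy.
        At poppy: go right to tulip.
          tulip is a leaf — visit tulip.
    At kale: go right to teak.
      Visit teak.
      At teak: go left to bay.
        Visit bay.
        At bay: no left child.
        At bay: go right to pear.
          pear is a leaf — visit pear.
      At teak: no right child.
  At moss: go right to ash.
    Visit ash.
    At ash: go left to rose.
      rose is a leaf — visit rose.
    At ash: no right child.
Full pre-order sequence: hop, moss, kale, iris, poppy, ivy, tulip, teak, bay, pear, ash, rose.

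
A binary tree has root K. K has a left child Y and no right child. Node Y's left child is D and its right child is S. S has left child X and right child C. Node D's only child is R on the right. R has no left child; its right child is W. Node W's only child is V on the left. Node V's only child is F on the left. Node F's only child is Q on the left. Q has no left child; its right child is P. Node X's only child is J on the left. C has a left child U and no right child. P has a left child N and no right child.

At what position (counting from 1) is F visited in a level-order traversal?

12

Level-order visits nodes level by level from the root, left to right within each level.
Level 0: K
Level 1: Y
Level 2: D, S
Level 3: R, X, C
Level 4: W, J, U
Level 5: V
Level 6: F
Level 7: Q
Level 8: P
Level 9: N
Full level-order sequence: K, Y, D, S, R, X, C, W, J, U, V, F, Q, P, N.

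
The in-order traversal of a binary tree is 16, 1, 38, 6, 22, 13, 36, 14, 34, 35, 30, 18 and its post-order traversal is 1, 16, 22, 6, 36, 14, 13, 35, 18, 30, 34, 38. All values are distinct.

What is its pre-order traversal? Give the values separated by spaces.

38 16 1 34 13 6 22 14 36 30 35 18

The last element of post-order is the root; it splits in-order into left and right subtrees.
Root 38: left subtree has 2 nodes {16, 1}, right has 9 {6, 22, 13, 36, 14, 34, 35, 30, 18}.
  Root 16: left subtree has 0 nodes { }, right has 1 {1}.
  Root 34: left subtree has 5 nodes {6, 22, 13, 36, 14}, right has 3 {35, 30, 18}.
    Root 13: left subtree has 2 nodes {6, 22}, right has 2 {36, 14}.
      Root 6: left subtree has 0 nodes { }, right has 1 {22}.
      Root 14: left subtree has 1 node {36}, right has 0 { }.
    Root 30: left subtree has 1 node {35}, right has 1 {18}.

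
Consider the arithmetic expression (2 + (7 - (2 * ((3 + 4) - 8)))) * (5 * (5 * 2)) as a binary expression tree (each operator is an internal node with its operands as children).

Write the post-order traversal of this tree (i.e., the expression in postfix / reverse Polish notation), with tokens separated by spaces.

2 7 2 3 4 + 8 - * - + 5 5 2 * * *

Post-order on an expression tree gives postfix notation: for each operator, emit left operand, right operand, then the operator.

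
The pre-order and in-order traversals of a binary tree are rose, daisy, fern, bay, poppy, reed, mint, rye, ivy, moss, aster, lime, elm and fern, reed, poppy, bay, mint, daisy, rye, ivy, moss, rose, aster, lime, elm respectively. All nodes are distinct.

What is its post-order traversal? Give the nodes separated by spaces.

reed poppy mint bay fern moss ivy rye daisy elm lime aster rose

The first element of pre-order is the root; it splits in-order into left and right subtrees.
Root rose: left subtree has 9 nodes {fern, reed, poppy, bay, mint, daisy, rye, ivy, moss}, right has 3 {aster, lime, elm}.
  Root daisy: left subtree has 5 nodes {fern, reed, poppy, bay, mint}, right has 3 {rye, ivy, moss}.
    Root fern: left subtree has 0 nodes { }, right has 4 {reed, poppy, bay, mint}.
      Root bay: left subtree has 2 nodes {reed, poppy}, right has 1 {mint}.
        Root poppy: left subtree has 1 node {reed}, right has 0 { }.
    Root rye: left subtree has 0 nodes { }, right has 2 {ivy, moss}.
      Root ivy: left subtree has 0 nodes { }, right has 1 {moss}.
  Root aster: left subtree has 0 nodes { }, right has 2 {lime, elm}.
    Root lime: left subtree has 0 nodes { }, right has 1 {elm}.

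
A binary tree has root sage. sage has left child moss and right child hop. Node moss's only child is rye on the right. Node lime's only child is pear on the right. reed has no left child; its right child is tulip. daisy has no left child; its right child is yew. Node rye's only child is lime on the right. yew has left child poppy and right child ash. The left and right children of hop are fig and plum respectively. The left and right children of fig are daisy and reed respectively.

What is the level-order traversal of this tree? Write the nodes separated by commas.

sage, moss, hop, rye, fig, plum, lime, daisy, reed, pear, yew, tulip, poppy, ash

Level-order visits nodes level by level from the root, left to right within each level.
Level 0: sage
Level 1: moss, hop
Level 2: rye, fig, plum
Level 3: lime, daisy, reed
Level 4: pear, yew, tulip
Level 5: poppy, ash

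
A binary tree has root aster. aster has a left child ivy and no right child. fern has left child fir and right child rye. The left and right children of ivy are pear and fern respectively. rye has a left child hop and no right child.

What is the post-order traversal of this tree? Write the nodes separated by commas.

pear, fir, hop, rye, fern, ivy, aster

Post-order visits the left subtree, then the right subtree, then the node.
At aster: go left to ivy.
  At ivy: go left to pear.
    pear is a leaf — visit pear.
  At ivy: go right to fern.
    At fern: go left to fir.
      fir is a leaf — visit fir.
    At fern: go right to rye.
      At rye: go left to hop.
        hop is a leaf — visit hop.
      At rye: no right child.
      Visit rye.
    Visit fern.
  Visit ivy.
At aster: no right child.
Visit aster.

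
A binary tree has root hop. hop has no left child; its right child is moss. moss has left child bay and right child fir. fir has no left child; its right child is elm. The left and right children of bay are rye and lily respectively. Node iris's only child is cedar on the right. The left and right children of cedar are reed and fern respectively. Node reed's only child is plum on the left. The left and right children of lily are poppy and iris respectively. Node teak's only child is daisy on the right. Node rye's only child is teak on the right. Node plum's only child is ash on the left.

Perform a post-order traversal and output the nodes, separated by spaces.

daisy teak rye poppy ash plum reed fern cedar iris lily bay elm fir moss hop

Post-order visits the left subtree, then the right subtree, then the node.
At hop: no left child.
At hop: go right to moss.
  At moss: go left to bay.
    At bay: go left to rye.
      At rye: no left child.
      At rye: go right to teak.
        At teak: no left child.
        At teak: go right to daisy.
          daisy is a leaf — visit daisy.
        Visit teak.
      Visit rye.
    At bay: go right to lily.
      At lily: go left to poppy.
        poppy is a leaf — visit poppy.
      At lily: go right to iris.
        At iris: no left child.
        At iris: go right to cedar.
          At cedar: go left to reed.
            At reed: go left to plum.
              At plum: go left to ash.
                ash is a leaf — visit ash.
              At plum: no right child.
              Visit plum.
            At reed: no right child.
            Visit reed.
          At cedar: go right to fern.
            fern is a leaf — visit fern.
          Visit cedar.
        Visit iris.
      Visit lily.
    Visit bay.
  At moss: go right to fir.
    At fir: no left child.
    At fir: go right to elm.
      elm is a leaf — visit elm.
    Visit fir.
  Visit moss.
Visit hop.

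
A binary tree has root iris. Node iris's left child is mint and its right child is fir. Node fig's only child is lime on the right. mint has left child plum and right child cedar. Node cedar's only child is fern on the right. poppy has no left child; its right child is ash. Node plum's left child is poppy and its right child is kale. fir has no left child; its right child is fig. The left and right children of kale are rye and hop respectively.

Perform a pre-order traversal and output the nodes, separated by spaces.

Pre-order visits the node, then its left subtree, then its right subtree.
Visit iris.
At iris: go left to mint.
  Visit mint.
  At mint: go left to plum.
    Visit plum.
    At plum: go left to poppy.
      Visit poppy.
      At poppy: no left child.
      At poppy: go right to ash.
        ash is a leaf — visit ash.
    At plum: go right to kale.
      Visit kale.
      At kale: go left to rye.
        rye is a leaf — visit rye.
      At kale: go right to hop.
        hop is a leaf — visit hop.
  At mint: go right to cedar.
    Visit cedar.
    At cedar: no left child.
    At cedar: go right to fern.
      fern is a leaf — visit fern.
At iris: go right to fir.
  Visit fir.
  At fir: no left child.
  At fir: go right to fig.
    Visit fig.
    At fig: no left child.
    At fig: go right to lime.
      lime is a leaf — visit lime.

iris mint plum poppy ash kale rye hop cedar fern fir fig lime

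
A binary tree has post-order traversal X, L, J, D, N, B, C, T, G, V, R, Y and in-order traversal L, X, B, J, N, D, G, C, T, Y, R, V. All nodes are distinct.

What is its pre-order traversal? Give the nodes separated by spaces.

The last element of post-order is the root; it splits in-order into left and right subtrees.
Root Y: left subtree has 9 nodes {L, X, B, J, N, D, G, C, T}, right has 2 {R, V}.
  Root G: left subtree has 6 nodes {L, X, B, J, N, D}, right has 2 {C, T}.
    Root B: left subtree has 2 nodes {L, X}, right has 3 {J, N, D}.
      Root L: left subtree has 0 nodes { }, right has 1 {X}.
      Root N: left subtree has 1 node {J}, right has 1 {D}.
    Root T: left subtree has 1 node {C}, right has 0 { }.
  Root R: left subtree has 0 nodes { }, right has 1 {V}.

Y G B L X N J D T C R V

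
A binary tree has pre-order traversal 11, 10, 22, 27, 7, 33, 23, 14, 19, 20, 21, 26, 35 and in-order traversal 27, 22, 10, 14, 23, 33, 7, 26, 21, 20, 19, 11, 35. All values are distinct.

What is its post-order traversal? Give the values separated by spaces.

27 22 14 23 33 26 21 20 19 7 10 35 11

The first element of pre-order is the root; it splits in-order into left and right subtrees.
Root 11: left subtree has 11 nodes {27, 22, 10, 14, 23, 33, 7, 26, 21, 20, 19}, right has 1 {35}.
  Root 10: left subtree has 2 nodes {27, 22}, right has 8 {14, 23, 33, 7, 26, 21, 20, 19}.
    Root 22: left subtree has 1 node {27}, right has 0 { }.
    Root 7: left subtree has 3 nodes {14, 23, 33}, right has 4 {26, 21, 20, 19}.
      Root 33: left subtree has 2 nodes {14, 23}, right has 0 { }.
        Root 23: left subtree has 1 node {14}, right has 0 { }.
      Root 19: left subtree has 3 nodes {26, 21, 20}, right has 0 { }.
        Root 20: left subtree has 2 nodes {26, 21}, right has 0 { }.
          Root 21: left subtree has 1 node {26}, right has 0 { }.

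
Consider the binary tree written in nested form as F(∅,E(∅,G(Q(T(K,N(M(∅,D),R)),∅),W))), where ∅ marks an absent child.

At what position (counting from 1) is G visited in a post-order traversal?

Post-order visits the left subtree, then the right subtree, then the node.
At F: no left child.
At F: go right to E.
  At E: no left child.
  At E: go right to G.
    At G: go left to Q.
      At Q: go left to T.
        At T: go left to K.
          K is a leaf — visit K.
        At T: go right to N.
          At N: go left to M.
            At M: no left child.
            At M: go right to D.
              D is a leaf — visit D.
            Visit M.
          At N: go right to R.
            R is a leaf — visit R.
          Visit N.
        Visit T.
      At Q: no right child.
      Visit Q.
    At G: go right to W.
      W is a leaf — visit W.
    Visit G.
  Visit E.
Visit F.
Full post-order sequence: K, D, M, R, N, T, Q, W, G, E, F.

9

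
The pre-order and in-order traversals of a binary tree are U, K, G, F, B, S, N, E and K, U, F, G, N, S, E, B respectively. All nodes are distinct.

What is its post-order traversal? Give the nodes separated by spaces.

K F N E S B G U

The first element of pre-order is the root; it splits in-order into left and right subtrees.
Root U: left subtree has 1 node {K}, right has 6 {F, G, N, S, E, B}.
  Root G: left subtree has 1 node {F}, right has 4 {N, S, E, B}.
    Root B: left subtree has 3 nodes {N, S, E}, right has 0 { }.
      Root S: left subtree has 1 node {N}, right has 1 {E}.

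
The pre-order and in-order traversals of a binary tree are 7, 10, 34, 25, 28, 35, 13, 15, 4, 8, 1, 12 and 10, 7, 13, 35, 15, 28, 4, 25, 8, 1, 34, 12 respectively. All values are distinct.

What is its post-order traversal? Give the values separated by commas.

10, 13, 15, 35, 4, 28, 1, 8, 25, 12, 34, 7

The first element of pre-order is the root; it splits in-order into left and right subtrees.
Root 7: left subtree has 1 node {10}, right has 10 {13, 35, 15, 28, 4, 25, 8, 1, 34, 12}.
  Root 34: left subtree has 8 nodes {13, 35, 15, 28, 4, 25, 8, 1}, right has 1 {12}.
    Root 25: left subtree has 5 nodes {13, 35, 15, 28, 4}, right has 2 {8, 1}.
      Root 28: left subtree has 3 nodes {13, 35, 15}, right has 1 {4}.
        Root 35: left subtree has 1 node {13}, right has 1 {15}.
      Root 8: left subtree has 0 nodes { }, right has 1 {1}.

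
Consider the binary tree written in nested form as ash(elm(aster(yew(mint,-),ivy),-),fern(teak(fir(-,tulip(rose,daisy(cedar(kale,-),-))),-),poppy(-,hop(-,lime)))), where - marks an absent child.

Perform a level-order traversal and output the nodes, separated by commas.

Level-order visits nodes level by level from the root, left to right within each level.
Level 0: ash
Level 1: elm, fern
Level 2: aster, teak, poppy
Level 3: yew, ivy, fir, hop
Level 4: mint, tulip, lime
Level 5: rose, daisy
Level 6: cedar
Level 7: kale

ash, elm, fern, aster, teak, poppy, yew, ivy, fir, hop, mint, tulip, lime, rose, daisy, cedar, kale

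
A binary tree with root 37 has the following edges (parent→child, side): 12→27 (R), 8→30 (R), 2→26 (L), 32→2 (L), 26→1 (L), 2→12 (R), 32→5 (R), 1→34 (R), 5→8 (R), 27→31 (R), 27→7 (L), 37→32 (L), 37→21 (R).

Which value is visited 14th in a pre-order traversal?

21

Pre-order visits the node, then its left subtree, then its right subtree.
Visit 37.
At 37: go left to 32.
  Visit 32.
  At 32: go left to 2.
    Visit 2.
    At 2: go left to 26.
      Visit 26.
      At 26: go left to 1.
        Visit 1.
        At 1: no left child.
        At 1: go right to 34.
          34 is a leaf — visit 34.
      At 26: no right child.
    At 2: go right to 12.
      Visit 12.
      At 12: no left child.
      At 12: go right to 27.
        Visit 27.
        At 27: go left to 7.
          7 is a leaf — visit 7.
        At 27: go right to 31.
          31 is a leaf — visit 31.
  At 32: go right to 5.
    Visit 5.
    At 5: no left child.
    At 5: go right to 8.
      Visit 8.
      At 8: no left child.
      At 8: go right to 30.
        30 is a leaf — visit 30.
At 37: go right to 21.
  21 is a leaf — visit 21.
Full pre-order sequence: 37, 32, 2, 26, 1, 34, 12, 27, 7, 31, 5, 8, 30, 21.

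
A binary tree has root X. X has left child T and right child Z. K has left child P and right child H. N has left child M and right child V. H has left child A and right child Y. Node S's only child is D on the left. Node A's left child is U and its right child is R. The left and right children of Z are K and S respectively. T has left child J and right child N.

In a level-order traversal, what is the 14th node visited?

Level-order visits nodes level by level from the root, left to right within each level.
Level 0: X
Level 1: T, Z
Level 2: J, N, K, S
Level 3: M, V, P, H, D
Level 4: A, Y
Level 5: U, R
Full level-order sequence: X, T, Z, J, N, K, S, M, V, P, H, D, A, Y, U, R.

Y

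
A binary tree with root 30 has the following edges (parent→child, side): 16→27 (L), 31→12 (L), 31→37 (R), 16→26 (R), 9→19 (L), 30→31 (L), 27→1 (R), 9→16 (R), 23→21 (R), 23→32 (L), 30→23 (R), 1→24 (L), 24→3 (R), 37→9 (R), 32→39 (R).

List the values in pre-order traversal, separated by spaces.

30 31 12 37 9 19 16 27 1 24 3 26 23 32 39 21

Pre-order visits the node, then its left subtree, then its right subtree.
Visit 30.
At 30: go left to 31.
  Visit 31.
  At 31: go left to 12.
    12 is a leaf — visit 12.
  At 31: go right to 37.
    Visit 37.
    At 37: no left child.
    At 37: go right to 9.
      Visit 9.
      At 9: go left to 19.
        19 is a leaf — visit 19.
      At 9: go right to 16.
        Visit 16.
        At 16: go left to 27.
          Visit 27.
          At 27: no left child.
          At 27: go right to 1.
            Visit 1.
            At 1: go left to 24.
              Visit 24.
              At 24: no left child.
              At 24: go right to 3.
                3 is a leaf — visit 3.
            At 1: no right child.
        At 16: go right to 26.
          26 is a leaf — visit 26.
At 30: go right to 23.
  Visit 23.
  At 23: go left to 32.
    Visit 32.
    At 32: no left child.
    At 32: go right to 39.
      39 is a leaf — visit 39.
  At 23: go right to 21.
    21 is a leaf — visit 21.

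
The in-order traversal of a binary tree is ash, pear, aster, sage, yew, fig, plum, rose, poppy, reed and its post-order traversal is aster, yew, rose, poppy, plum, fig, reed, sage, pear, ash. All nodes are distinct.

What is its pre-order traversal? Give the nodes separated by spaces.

The last element of post-order is the root; it splits in-order into left and right subtrees.
Root ash: left subtree has 0 nodes { }, right has 9 {pear, aster, sage, yew, fig, plum, rose, poppy, reed}.
  Root pear: left subtree has 0 nodes { }, right has 8 {aster, sage, yew, fig, plum, rose, poppy, reed}.
    Root sage: left subtree has 1 node {aster}, right has 6 {yew, fig, plum, rose, poppy, reed}.
      Root reed: left subtree has 5 nodes {yew, fig, plum, rose, poppy}, right has 0 { }.
        Root fig: left subtree has 1 node {yew}, right has 3 {plum, rose, poppy}.
          Root plum: left subtree has 0 nodes { }, right has 2 {rose, poppy}.
            Root poppy: left subtree has 1 node {rose}, right has 0 { }.

ash pear sage aster reed fig yew plum poppy rose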